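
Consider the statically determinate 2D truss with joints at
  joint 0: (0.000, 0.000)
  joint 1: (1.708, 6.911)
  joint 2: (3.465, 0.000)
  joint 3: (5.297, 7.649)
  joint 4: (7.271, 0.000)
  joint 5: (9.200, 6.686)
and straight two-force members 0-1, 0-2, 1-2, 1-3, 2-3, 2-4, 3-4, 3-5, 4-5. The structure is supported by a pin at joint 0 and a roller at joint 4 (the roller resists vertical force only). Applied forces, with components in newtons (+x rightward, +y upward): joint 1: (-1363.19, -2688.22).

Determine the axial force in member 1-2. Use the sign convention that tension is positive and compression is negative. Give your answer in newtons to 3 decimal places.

759.102

N=6 nodes, M=9 members, R=3 reactions → 2N=12, M+R=12
member 0 (0-1): L=7.1189, (cx,cy)=(0.2399,0.9708)
member 1 (0-2): L=3.4650, (cx,cy)=(1.0000,0.0000)
member 2 (1-2): L=7.1308, (cx,cy)=(0.2464,-0.9692)
member 3 (1-3): L=3.6641, (cx,cy)=(0.9795,0.2014)
member 4 (2-3): L=7.8653, (cx,cy)=(0.2329,0.9725)
member 5 (2-4): L=3.8060, (cx,cy)=(1.0000,0.0000)
member 6 (3-4): L=7.8996, (cx,cy)=(0.2499,-0.9683)
member 7 (3-5): L=4.0200, (cx,cy)=(0.9709,-0.2395)
member 8 (4-5): L=6.9587, (cx,cy)=(0.2772,0.9608)
solve A·x = −loads:
  F[0-1] = -3453.3025 N (compression)
  F[0-2] = -534.6611 N (compression)
  F[1-2] = +759.1020 N (tension)
  F[1-3] = +354.8958 N (tension)
  F[2-3] = -756.5059 N (compression)
  F[2-4] = -171.4166 N (compression)
  F[3-4] = +685.9801 N (tension)
  F[3-5] = +0.0000 N (tension)
  F[4-5] = -0.0000 N (compression)
  Rx@0 = +1363.1900 N
  Ry@0 = +3352.4376 N
  Ry@4 = -664.2176 N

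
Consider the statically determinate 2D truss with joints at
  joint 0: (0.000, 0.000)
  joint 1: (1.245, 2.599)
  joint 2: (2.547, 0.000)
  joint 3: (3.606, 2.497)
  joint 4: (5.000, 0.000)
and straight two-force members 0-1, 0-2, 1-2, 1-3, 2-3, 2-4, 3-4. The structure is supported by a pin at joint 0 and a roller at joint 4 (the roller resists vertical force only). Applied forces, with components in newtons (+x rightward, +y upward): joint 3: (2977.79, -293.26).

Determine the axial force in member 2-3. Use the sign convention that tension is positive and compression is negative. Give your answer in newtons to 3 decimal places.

1592.572

N=5 nodes, M=7 members, R=3 reactions → 2N=10, M+R=10
member 0 (0-1): L=2.8818, (cx,cy)=(0.4320,0.9019)
member 1 (0-2): L=2.5470, (cx,cy)=(1.0000,0.0000)
member 2 (1-2): L=2.9069, (cx,cy)=(0.4479,-0.8941)
member 3 (1-3): L=2.3632, (cx,cy)=(0.9991,-0.0432)
member 4 (2-3): L=2.7123, (cx,cy)=(0.3904,0.9206)
member 5 (2-4): L=2.4530, (cx,cy)=(1.0000,0.0000)
member 6 (3-4): L=2.8598, (cx,cy)=(0.4875,-0.8731)
solve A·x = −loads:
  F[0-1] = +1558.2699 N (tension)
  F[0-2] = +2304.5859 N (tension)
  F[1-2] = -1639.8510 N (compression)
  F[1-3] = +1409.0089 N (tension)
  F[2-3] = +1592.5716 N (tension)
  F[2-4] = +948.2814 N (tension)
  F[3-4] = -1945.3804 N (compression)
  Rx@0 = -2977.7900 N
  Ry@0 = -1405.3474 N
  Ry@4 = +1698.6074 N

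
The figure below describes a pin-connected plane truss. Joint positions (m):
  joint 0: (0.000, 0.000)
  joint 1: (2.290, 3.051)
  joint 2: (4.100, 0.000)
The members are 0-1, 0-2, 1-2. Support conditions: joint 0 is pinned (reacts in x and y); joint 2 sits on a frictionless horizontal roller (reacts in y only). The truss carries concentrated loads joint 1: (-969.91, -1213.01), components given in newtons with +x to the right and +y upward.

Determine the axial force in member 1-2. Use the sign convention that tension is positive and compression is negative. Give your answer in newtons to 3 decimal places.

51.444

N=3 nodes, M=3 members, R=3 reactions → 2N=6, M+R=6
member 0 (0-1): L=3.8148, (cx,cy)=(0.6003,0.7998)
member 1 (0-2): L=4.1000, (cx,cy)=(1.0000,0.0000)
member 2 (1-2): L=3.5475, (cx,cy)=(0.5102,-0.8600)
solve A·x = −loads:
  F[0-1] = -1572.0009 N (compression)
  F[0-2] = -26.2480 N (compression)
  F[1-2] = +51.4445 N (tension)
  Rx@0 = +969.9100 N
  Ry@0 = +1257.2545 N
  Ry@2 = -44.2445 N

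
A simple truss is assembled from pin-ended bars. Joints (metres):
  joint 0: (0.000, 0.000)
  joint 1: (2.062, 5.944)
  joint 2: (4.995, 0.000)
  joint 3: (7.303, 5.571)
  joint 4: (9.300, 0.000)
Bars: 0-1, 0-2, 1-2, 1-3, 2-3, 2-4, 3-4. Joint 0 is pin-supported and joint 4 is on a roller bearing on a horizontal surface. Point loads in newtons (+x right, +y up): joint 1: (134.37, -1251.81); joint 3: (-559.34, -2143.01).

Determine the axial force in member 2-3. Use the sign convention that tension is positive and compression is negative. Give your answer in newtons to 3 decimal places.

-541.759

N=5 nodes, M=7 members, R=3 reactions → 2N=10, M+R=10
member 0 (0-1): L=6.2915, (cx,cy)=(0.3277,0.9448)
member 1 (0-2): L=4.9950, (cx,cy)=(1.0000,0.0000)
member 2 (1-2): L=6.6282, (cx,cy)=(0.4425,-0.8968)
member 3 (1-3): L=5.2543, (cx,cy)=(0.9975,-0.0710)
member 4 (2-3): L=6.0302, (cx,cy)=(0.3827,0.9239)
member 5 (2-4): L=4.3050, (cx,cy)=(1.0000,0.0000)
member 6 (3-4): L=5.9181, (cx,cy)=(0.3374,-0.9413)
solve A·x = −loads:
  F[0-1] = -1782.0387 N (compression)
  F[0-2] = +159.0820 N (tension)
  F[1-2] = +558.1233 N (tension)
  F[1-3] = -967.8335 N (compression)
  F[2-3] = -541.7595 N (compression)
  F[2-4] = +613.4060 N (tension)
  F[3-4] = -1817.8295 N (compression)
  Rx@0 = +424.9700 N
  Ry@0 = +1683.6107 N
  Ry@4 = +1711.2093 N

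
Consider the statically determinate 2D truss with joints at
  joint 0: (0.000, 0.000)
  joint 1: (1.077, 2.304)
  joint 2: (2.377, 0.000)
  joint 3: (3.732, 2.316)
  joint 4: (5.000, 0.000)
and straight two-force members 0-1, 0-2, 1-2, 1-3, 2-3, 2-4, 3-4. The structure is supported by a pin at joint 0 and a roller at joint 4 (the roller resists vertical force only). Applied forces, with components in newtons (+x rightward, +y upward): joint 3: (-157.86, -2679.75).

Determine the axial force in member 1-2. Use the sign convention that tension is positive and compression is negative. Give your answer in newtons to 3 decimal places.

860.236

N=5 nodes, M=7 members, R=3 reactions → 2N=10, M+R=10
member 0 (0-1): L=2.5433, (cx,cy)=(0.4235,0.9059)
member 1 (0-2): L=2.3770, (cx,cy)=(1.0000,0.0000)
member 2 (1-2): L=2.6455, (cx,cy)=(0.4914,-0.8709)
member 3 (1-3): L=2.6550, (cx,cy)=(1.0000,0.0045)
member 4 (2-3): L=2.6833, (cx,cy)=(0.5050,0.8631)
member 5 (2-4): L=2.6230, (cx,cy)=(1.0000,0.0000)
member 6 (3-4): L=2.6404, (cx,cy)=(0.4802,-0.8771)
solve A·x = −loads:
  F[0-1] = -830.8816 N (compression)
  F[0-2] = +193.9905 N (tension)
  F[1-2] = +860.2363 N (tension)
  F[1-3] = -774.5867 N (compression)
  F[2-3] = -868.0094 N (compression)
  F[2-4] = +1055.0486 N (tension)
  F[3-4] = -2196.9590 N (compression)
  Rx@0 = +157.8600 N
  Ry@0 = +752.7054 N
  Ry@4 = +1927.0446 N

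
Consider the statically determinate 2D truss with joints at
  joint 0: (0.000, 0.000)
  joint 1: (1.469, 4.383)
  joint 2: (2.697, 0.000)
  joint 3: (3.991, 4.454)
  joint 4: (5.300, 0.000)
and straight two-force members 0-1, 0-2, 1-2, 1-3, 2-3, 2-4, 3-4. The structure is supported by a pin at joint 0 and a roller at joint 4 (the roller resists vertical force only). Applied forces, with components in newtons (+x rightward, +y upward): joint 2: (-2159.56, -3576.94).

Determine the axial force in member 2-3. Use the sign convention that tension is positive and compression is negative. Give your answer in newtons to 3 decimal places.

1926.893

N=5 nodes, M=7 members, R=3 reactions → 2N=10, M+R=10
member 0 (0-1): L=4.6226, (cx,cy)=(0.3178,0.9482)
member 1 (0-2): L=2.6970, (cx,cy)=(1.0000,0.0000)
member 2 (1-2): L=4.5518, (cx,cy)=(0.2698,-0.9629)
member 3 (1-3): L=2.5230, (cx,cy)=(0.9996,0.0281)
member 4 (2-3): L=4.6382, (cx,cy)=(0.2790,0.9603)
member 5 (2-4): L=2.6030, (cx,cy)=(1.0000,0.0000)
member 6 (3-4): L=4.6424, (cx,cy)=(0.2820,-0.9594)
solve A·x = −loads:
  F[0-1] = -1852.7935 N (compression)
  F[0-2] = -1570.7702 N (compression)
  F[1-2] = +1793.0407 N (tension)
  F[1-3] = -1072.9498 N (compression)
  F[2-3] = +1926.8931 N (tension)
  F[2-4] = +534.9413 N (tension)
  F[3-4] = -1897.1700 N (compression)
  Rx@0 = +2159.5600 N
  Ry@0 = +1756.7500 N
  Ry@4 = +1820.1900 N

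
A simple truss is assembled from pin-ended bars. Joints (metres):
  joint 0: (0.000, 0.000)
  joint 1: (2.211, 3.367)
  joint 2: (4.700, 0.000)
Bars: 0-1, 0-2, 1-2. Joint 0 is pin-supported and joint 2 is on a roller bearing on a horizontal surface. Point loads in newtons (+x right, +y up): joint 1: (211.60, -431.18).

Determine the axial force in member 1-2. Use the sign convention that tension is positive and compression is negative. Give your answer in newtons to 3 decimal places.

N=3 nodes, M=3 members, R=3 reactions → 2N=6, M+R=6
member 0 (0-1): L=4.0281, (cx,cy)=(0.5489,0.8359)
member 1 (0-2): L=4.7000, (cx,cy)=(1.0000,0.0000)
member 2 (1-2): L=4.1871, (cx,cy)=(0.5944,-0.8041)
solve A·x = −loads:
  F[0-1] = -91.8249 N (compression)
  F[0-2] = +262.0027 N (tension)
  F[1-2] = -440.7520 N (compression)
  Rx@0 = -211.6000 N
  Ry@0 = +76.7553 N
  Ry@2 = +354.4247 N

-440.752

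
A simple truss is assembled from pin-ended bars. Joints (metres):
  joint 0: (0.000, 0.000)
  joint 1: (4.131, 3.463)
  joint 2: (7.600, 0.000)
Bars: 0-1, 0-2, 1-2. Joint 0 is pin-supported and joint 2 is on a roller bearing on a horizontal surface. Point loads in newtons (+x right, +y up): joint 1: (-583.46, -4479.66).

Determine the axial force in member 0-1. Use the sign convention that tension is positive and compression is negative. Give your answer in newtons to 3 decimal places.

-3596.659

N=3 nodes, M=3 members, R=3 reactions → 2N=6, M+R=6
member 0 (0-1): L=5.3905, (cx,cy)=(0.7663,0.6424)
member 1 (0-2): L=7.6000, (cx,cy)=(1.0000,0.0000)
member 2 (1-2): L=4.9017, (cx,cy)=(0.7077,-0.7065)
solve A·x = −loads:
  F[0-1] = -3596.6586 N (compression)
  F[0-2] = +2172.8310 N (tension)
  F[1-2] = -3070.1908 N (compression)
  Rx@0 = +583.4600 N
  Ry@0 = +2310.5872 N
  Ry@2 = +2169.0728 N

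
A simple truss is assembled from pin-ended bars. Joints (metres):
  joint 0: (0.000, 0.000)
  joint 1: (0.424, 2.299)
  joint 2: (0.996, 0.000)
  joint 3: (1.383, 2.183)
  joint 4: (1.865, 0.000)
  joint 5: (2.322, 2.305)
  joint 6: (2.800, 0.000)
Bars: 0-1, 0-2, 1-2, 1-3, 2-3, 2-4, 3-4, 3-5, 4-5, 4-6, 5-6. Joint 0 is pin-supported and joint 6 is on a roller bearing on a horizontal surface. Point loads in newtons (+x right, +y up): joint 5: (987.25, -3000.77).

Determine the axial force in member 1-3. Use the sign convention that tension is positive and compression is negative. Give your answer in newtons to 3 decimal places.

135.179

N=7 nodes, M=11 members, R=3 reactions → 2N=14, M+R=14
member 0 (0-1): L=2.3378, (cx,cy)=(0.1814,0.9834)
member 1 (0-2): L=0.9960, (cx,cy)=(1.0000,0.0000)
member 2 (1-2): L=2.3691, (cx,cy)=(0.2414,-0.9704)
member 3 (1-3): L=0.9660, (cx,cy)=(0.9928,-0.1201)
member 4 (2-3): L=2.2170, (cx,cy)=(0.1746,0.9846)
member 5 (2-4): L=0.8690, (cx,cy)=(1.0000,0.0000)
member 6 (3-4): L=2.2356, (cx,cy)=(0.2156,-0.9765)
member 7 (3-5): L=0.9469, (cx,cy)=(0.9917,0.1288)
member 8 (4-5): L=2.3499, (cx,cy)=(0.1945,0.9809)
member 9 (4-6): L=0.9350, (cx,cy)=(1.0000,0.0000)
member 10 (5-6): L=2.3540, (cx,cy)=(0.2031,-0.9792)
solve A·x = −loads:
  F[0-1] = +305.5109 N (tension)
  F[0-2] = +931.8397 N (tension)
  F[1-2] = -326.3313 N (compression)
  F[1-3] = +135.1789 N (tension)
  F[2-3] = +321.6146 N (tension)
  F[2-4] = +796.9092 N (tension)
  F[3-4] = -274.4805 N (compression)
  F[3-5] = +251.6172 N (tension)
  F[4-5] = +273.2421 N (tension)
  F[4-6] = +684.5901 N (tension)
  F[5-6] = -3371.4504 N (compression)
  Rx@0 = -987.2500 N
  Ry@0 = -300.4440 N
  Ry@6 = +3301.2140 N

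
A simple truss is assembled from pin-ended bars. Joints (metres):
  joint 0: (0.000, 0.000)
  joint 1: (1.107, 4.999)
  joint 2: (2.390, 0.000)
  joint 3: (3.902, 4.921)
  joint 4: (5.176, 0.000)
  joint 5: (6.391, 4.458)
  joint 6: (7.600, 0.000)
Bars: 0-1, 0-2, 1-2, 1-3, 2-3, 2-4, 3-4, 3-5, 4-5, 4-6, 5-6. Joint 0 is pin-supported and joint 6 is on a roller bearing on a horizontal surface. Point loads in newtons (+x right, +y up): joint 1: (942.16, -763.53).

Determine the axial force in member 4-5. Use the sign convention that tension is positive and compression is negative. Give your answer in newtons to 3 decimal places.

684.663

N=7 nodes, M=11 members, R=3 reactions → 2N=14, M+R=14
member 0 (0-1): L=5.1201, (cx,cy)=(0.2162,0.9763)
member 1 (0-2): L=2.3900, (cx,cy)=(1.0000,0.0000)
member 2 (1-2): L=5.1610, (cx,cy)=(0.2486,-0.9686)
member 3 (1-3): L=2.7961, (cx,cy)=(0.9996,-0.0279)
member 4 (2-3): L=5.1480, (cx,cy)=(0.2937,0.9559)
member 5 (2-4): L=2.7860, (cx,cy)=(1.0000,0.0000)
member 6 (3-4): L=5.0832, (cx,cy)=(0.2506,-0.9681)
member 7 (3-5): L=2.5317, (cx,cy)=(0.9831,-0.1829)
member 8 (4-5): L=4.6206, (cx,cy)=(0.2630,0.9648)
member 9 (4-6): L=2.4240, (cx,cy)=(1.0000,0.0000)
member 10 (5-6): L=4.6190, (cx,cy)=(0.2617,-0.9651)
solve A·x = −loads:
  F[0-1] = -33.3874 N (compression)
  F[0-2] = +949.3786 N (tension)
  F[1-2] = -732.5152 N (compression)
  F[1-3] = -767.5781 N (compression)
  F[2-3] = +742.2559 N (tension)
  F[2-4] = +549.2761 N (tension)
  F[3-4] = -682.3468 N (compression)
  F[3-5] = -384.7500 N (compression)
  F[4-5] = +684.6629 N (tension)
  F[4-6] = +198.2273 N (tension)
  F[5-6] = -757.3349 N (compression)
  Rx@0 = -942.1600 N
  Ry@0 = +32.5977 N
  Ry@6 = +730.9323 N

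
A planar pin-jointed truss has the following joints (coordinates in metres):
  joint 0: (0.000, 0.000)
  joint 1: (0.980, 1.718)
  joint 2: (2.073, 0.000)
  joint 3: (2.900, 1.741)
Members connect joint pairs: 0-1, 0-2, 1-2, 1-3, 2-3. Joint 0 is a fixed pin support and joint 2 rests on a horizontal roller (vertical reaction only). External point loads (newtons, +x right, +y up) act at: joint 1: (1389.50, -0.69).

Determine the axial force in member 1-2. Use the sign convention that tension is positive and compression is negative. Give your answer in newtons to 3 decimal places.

N=4 nodes, M=5 members, R=3 reactions → 2N=8, M+R=8
member 0 (0-1): L=1.9779, (cx,cy)=(0.4955,0.8686)
member 1 (0-2): L=2.0730, (cx,cy)=(1.0000,0.0000)
member 2 (1-2): L=2.0362, (cx,cy)=(0.5368,-0.8437)
member 3 (1-3): L=1.9201, (cx,cy)=(0.9999,0.0120)
member 4 (2-3): L=1.9274, (cx,cy)=(0.4291,0.9033)
solve A·x = −loads:
  F[0-1] = +1325.3092 N (tension)
  F[0-2] = +732.8286 N (tension)
  F[1-2] = -1365.2304 N (compression)
  F[1-3] = -0.0000 N (compression)
  F[2-3] = -0.0000 N (compression)
  Rx@0 = -1389.5000 N
  Ry@0 = -1151.1852 N
  Ry@2 = +1151.8752 N

-1365.230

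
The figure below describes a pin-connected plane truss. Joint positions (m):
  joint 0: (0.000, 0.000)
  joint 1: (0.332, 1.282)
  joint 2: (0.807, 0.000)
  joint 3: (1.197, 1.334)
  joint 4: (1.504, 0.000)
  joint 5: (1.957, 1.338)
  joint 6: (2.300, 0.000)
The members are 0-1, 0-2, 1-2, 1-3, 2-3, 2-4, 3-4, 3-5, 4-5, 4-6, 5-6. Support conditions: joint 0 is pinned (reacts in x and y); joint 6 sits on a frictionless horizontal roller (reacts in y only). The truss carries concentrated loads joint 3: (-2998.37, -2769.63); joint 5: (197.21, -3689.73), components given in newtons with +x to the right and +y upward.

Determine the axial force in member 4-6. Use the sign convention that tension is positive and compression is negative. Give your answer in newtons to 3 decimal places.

757.923

N=7 nodes, M=11 members, R=3 reactions → 2N=14, M+R=14
member 0 (0-1): L=1.3243, (cx,cy)=(0.2507,0.9681)
member 1 (0-2): L=0.8070, (cx,cy)=(1.0000,0.0000)
member 2 (1-2): L=1.3672, (cx,cy)=(0.3474,-0.9377)
member 3 (1-3): L=0.8666, (cx,cy)=(0.9982,0.0600)
member 4 (2-3): L=1.3898, (cx,cy)=(0.2806,0.9598)
member 5 (2-4): L=0.6970, (cx,cy)=(1.0000,0.0000)
member 6 (3-4): L=1.3689, (cx,cy)=(0.2243,-0.9745)
member 7 (3-5): L=0.7600, (cx,cy)=(1.0000,0.0053)
member 8 (4-5): L=1.4126, (cx,cy)=(0.3207,0.9472)
member 9 (4-6): L=0.7960, (cx,cy)=(1.0000,0.0000)
member 10 (5-6): L=1.3813, (cx,cy)=(0.2483,-0.9687)
solve A·x = −loads:
  F[0-1] = -3618.3519 N (compression)
  F[0-2] = -1894.0389 N (compression)
  F[1-2] = +3597.2251 N (tension)
  F[1-3] = -2160.8114 N (compression)
  F[2-3] = -3514.3317 N (compression)
  F[2-4] = +341.9063 N (tension)
  F[3-4] = +750.6430 N (tension)
  F[3-5] = -313.0493 N (compression)
  F[4-5] = -772.3101 N (compression)
  F[4-6] = +757.9226 N (tension)
  F[5-6] = -3052.1630 N (compression)
  Rx@0 = +2801.1600 N
  Ry@0 = +3502.7991 N
  Ry@6 = +2956.5609 N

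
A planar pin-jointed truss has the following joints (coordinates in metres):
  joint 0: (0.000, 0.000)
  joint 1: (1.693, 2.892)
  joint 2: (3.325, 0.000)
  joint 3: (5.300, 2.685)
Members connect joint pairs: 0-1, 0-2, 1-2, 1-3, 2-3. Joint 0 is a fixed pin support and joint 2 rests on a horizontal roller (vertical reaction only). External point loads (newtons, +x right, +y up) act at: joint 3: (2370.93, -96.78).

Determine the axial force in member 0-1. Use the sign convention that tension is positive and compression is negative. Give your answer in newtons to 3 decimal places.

N=4 nodes, M=5 members, R=3 reactions → 2N=8, M+R=8
member 0 (0-1): L=3.3511, (cx,cy)=(0.5052,0.8630)
member 1 (0-2): L=3.3250, (cx,cy)=(1.0000,0.0000)
member 2 (1-2): L=3.3207, (cx,cy)=(0.4915,-0.8709)
member 3 (1-3): L=3.6129, (cx,cy)=(0.9984,-0.0573)
member 4 (2-3): L=3.3331, (cx,cy)=(0.5925,0.8055)
solve A·x = −loads:
  F[0-1] = +2285.1212 N (tension)
  F[0-2] = +1216.4724 N (tension)
  F[1-2] = -2418.7981 N (compression)
  F[1-3] = +2347.0598 N (tension)
  F[2-3] = +46.7916 N (tension)
  Rx@0 = -2370.9300 N
  Ry@0 = -1972.0564 N
  Ry@2 = +2068.8364 N

2285.121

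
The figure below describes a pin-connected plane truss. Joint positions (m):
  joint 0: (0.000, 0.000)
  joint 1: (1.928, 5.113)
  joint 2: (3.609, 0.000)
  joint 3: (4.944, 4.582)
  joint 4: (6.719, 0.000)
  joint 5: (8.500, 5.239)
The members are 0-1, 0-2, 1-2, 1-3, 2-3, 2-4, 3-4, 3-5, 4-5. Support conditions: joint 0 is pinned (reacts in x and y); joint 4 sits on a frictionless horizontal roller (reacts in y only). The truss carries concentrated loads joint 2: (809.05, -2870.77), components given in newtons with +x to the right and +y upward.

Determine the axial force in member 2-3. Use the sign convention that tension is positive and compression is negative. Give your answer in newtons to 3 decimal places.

1423.538

N=6 nodes, M=9 members, R=3 reactions → 2N=12, M+R=12
member 0 (0-1): L=5.4644, (cx,cy)=(0.3528,0.9357)
member 1 (0-2): L=3.6090, (cx,cy)=(1.0000,0.0000)
member 2 (1-2): L=5.3822, (cx,cy)=(0.3123,-0.9500)
member 3 (1-3): L=3.0624, (cx,cy)=(0.9849,-0.1734)
member 4 (2-3): L=4.7725, (cx,cy)=(0.2797,0.9601)
member 5 (2-4): L=3.1100, (cx,cy)=(1.0000,0.0000)
member 6 (3-4): L=4.9138, (cx,cy)=(0.3612,-0.9325)
member 7 (3-5): L=3.6162, (cx,cy)=(0.9834,0.1817)
member 8 (4-5): L=5.5335, (cx,cy)=(0.3219,0.9468)
solve A·x = −loads:
  F[0-1] = -1420.1130 N (compression)
  F[0-2] = +1310.1050 N (tension)
  F[1-2] = +1583.2611 N (tension)
  F[1-3] = -1010.8564 N (compression)
  F[2-3] = +1423.5382 N (tension)
  F[2-4] = +597.3432 N (tension)
  F[3-4] = -1653.6451 N (compression)
  F[3-5] = +0.0000 N (tension)
  F[4-5] = -0.0000 N (compression)
  Rx@0 = -809.0500 N
  Ry@0 = +1328.7833 N
  Ry@4 = +1541.9867 N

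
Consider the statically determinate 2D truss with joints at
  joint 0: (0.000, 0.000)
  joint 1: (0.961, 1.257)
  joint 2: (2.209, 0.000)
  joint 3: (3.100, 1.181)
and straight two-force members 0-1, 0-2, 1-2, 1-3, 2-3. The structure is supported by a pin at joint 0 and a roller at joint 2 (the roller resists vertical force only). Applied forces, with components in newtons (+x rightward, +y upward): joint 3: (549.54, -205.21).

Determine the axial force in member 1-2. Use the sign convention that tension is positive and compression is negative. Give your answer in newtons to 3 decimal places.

N=4 nodes, M=5 members, R=3 reactions → 2N=8, M+R=8
member 0 (0-1): L=1.5823, (cx,cy)=(0.6074,0.7944)
member 1 (0-2): L=2.2090, (cx,cy)=(1.0000,0.0000)
member 2 (1-2): L=1.7713, (cx,cy)=(0.7046,-0.7096)
member 3 (1-3): L=2.1403, (cx,cy)=(0.9994,-0.0355)
member 4 (2-3): L=1.4794, (cx,cy)=(0.6023,0.7983)
solve A·x = −loads:
  F[0-1] = +474.0163 N (tension)
  F[0-2] = +261.6432 N (tension)
  F[1-2] = -564.9964 N (compression)
  F[1-3] = +686.4045 N (tension)
  F[2-3] = -226.5295 N (compression)
  Rx@0 = -549.5400 N
  Ry@0 = -376.5726 N
  Ry@2 = +581.7826 N

-564.996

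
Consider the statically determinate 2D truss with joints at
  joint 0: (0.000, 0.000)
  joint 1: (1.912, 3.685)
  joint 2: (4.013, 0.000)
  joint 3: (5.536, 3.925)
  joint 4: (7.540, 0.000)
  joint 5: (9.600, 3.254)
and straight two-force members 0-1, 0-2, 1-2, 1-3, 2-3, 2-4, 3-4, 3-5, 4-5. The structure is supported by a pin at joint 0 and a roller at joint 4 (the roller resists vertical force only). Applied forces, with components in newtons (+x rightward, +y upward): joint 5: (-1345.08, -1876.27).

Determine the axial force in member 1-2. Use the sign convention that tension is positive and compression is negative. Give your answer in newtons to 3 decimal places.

72.702

N=6 nodes, M=9 members, R=3 reactions → 2N=12, M+R=12
member 0 (0-1): L=4.1515, (cx,cy)=(0.4606,0.8876)
member 1 (0-2): L=4.0130, (cx,cy)=(1.0000,0.0000)
member 2 (1-2): L=4.2419, (cx,cy)=(0.4953,-0.8687)
member 3 (1-3): L=3.6319, (cx,cy)=(0.9978,0.0661)
member 4 (2-3): L=4.2101, (cx,cy)=(0.3617,0.9323)
member 5 (2-4): L=3.5270, (cx,cy)=(1.0000,0.0000)
member 6 (3-4): L=4.4070, (cx,cy)=(0.4547,-0.8906)
member 7 (3-5): L=4.1190, (cx,cy)=(0.9866,-0.1629)
member 8 (4-5): L=3.8512, (cx,cy)=(0.5349,0.8449)
solve A·x = −loads:
  F[0-1] = -76.4671 N (compression)
  F[0-2] = -1309.8626 N (compression)
  F[1-2] = +72.7017 N (tension)
  F[1-3] = -71.3827 N (compression)
  F[2-3] = -67.7455 N (compression)
  F[2-4] = -1249.3466 N (compression)
  F[3-4] = +102.6069 N (tension)
  F[3-5] = -144.3197 N (compression)
  F[4-5] = -2248.4713 N (compression)
  Rx@0 = +1345.0800 N
  Ry@0 = +67.8746 N
  Ry@4 = +1808.3954 N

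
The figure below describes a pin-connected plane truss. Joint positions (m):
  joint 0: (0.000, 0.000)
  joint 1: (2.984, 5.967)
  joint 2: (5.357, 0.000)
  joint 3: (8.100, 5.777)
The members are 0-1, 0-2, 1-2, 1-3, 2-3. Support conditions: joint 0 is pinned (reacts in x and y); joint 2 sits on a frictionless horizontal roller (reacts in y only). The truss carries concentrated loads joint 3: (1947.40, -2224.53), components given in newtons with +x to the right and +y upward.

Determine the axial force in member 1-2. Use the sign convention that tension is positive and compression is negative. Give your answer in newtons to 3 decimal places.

-3603.841

N=4 nodes, M=5 members, R=3 reactions → 2N=8, M+R=8
member 0 (0-1): L=6.6715, (cx,cy)=(0.4473,0.8944)
member 1 (0-2): L=5.3570, (cx,cy)=(1.0000,0.0000)
member 2 (1-2): L=6.4215, (cx,cy)=(0.3695,-0.9292)
member 3 (1-3): L=5.1195, (cx,cy)=(0.9993,-0.0371)
member 4 (2-3): L=6.3951, (cx,cy)=(0.4289,0.9033)
solve A·x = −loads:
  F[0-1] = +3621.5780 N (tension)
  F[0-2] = +327.5639 N (tension)
  F[1-2] = -3603.8413 N (compression)
  F[1-3] = +2953.6248 N (tension)
  F[2-3] = -2341.2077 N (compression)
  Rx@0 = -1947.4000 N
  Ry@0 = -3239.1293 N
  Ry@2 = +5463.6593 N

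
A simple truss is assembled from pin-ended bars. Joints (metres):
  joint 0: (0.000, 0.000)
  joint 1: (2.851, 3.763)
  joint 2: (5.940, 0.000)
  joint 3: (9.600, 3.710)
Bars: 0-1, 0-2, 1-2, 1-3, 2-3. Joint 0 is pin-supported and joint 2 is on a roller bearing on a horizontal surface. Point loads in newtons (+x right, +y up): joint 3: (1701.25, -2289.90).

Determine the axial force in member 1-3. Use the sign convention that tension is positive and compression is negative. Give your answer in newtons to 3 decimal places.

N=4 nodes, M=5 members, R=3 reactions → 2N=8, M+R=8
member 0 (0-1): L=4.7211, (cx,cy)=(0.6039,0.7971)
member 1 (0-2): L=5.9400, (cx,cy)=(1.0000,0.0000)
member 2 (1-2): L=4.8685, (cx,cy)=(0.6345,-0.7729)
member 3 (1-3): L=6.7492, (cx,cy)=(1.0000,-0.0079)
member 4 (2-3): L=5.2115, (cx,cy)=(0.7023,0.7119)
solve A·x = −loads:
  F[0-1] = +3103.2678 N (tension)
  F[0-2] = -172.7834 N (compression)
  F[1-2] = -3240.1002 N (compression)
  F[1-3] = +3929.9648 N (tension)
  F[2-3] = -3173.3084 N (compression)
  Rx@0 = -1701.2500 N
  Ry@0 = -2473.5137 N
  Ry@2 = +4763.4137 N

3929.965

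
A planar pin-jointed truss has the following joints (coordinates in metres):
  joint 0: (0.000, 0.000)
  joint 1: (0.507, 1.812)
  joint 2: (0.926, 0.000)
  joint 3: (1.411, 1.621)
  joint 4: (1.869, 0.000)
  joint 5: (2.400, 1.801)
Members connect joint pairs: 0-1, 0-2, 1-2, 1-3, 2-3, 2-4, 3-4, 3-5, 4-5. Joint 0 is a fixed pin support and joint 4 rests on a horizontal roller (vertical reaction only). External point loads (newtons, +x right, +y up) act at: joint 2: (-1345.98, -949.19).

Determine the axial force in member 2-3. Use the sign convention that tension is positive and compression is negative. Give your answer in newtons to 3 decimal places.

N=6 nodes, M=9 members, R=3 reactions → 2N=12, M+R=12
member 0 (0-1): L=1.8816, (cx,cy)=(0.2695,0.9630)
member 1 (0-2): L=0.9260, (cx,cy)=(1.0000,0.0000)
member 2 (1-2): L=1.8598, (cx,cy)=(0.2253,-0.9743)
member 3 (1-3): L=0.9240, (cx,cy)=(0.9784,-0.2067)
member 4 (2-3): L=1.6920, (cx,cy)=(0.2866,0.9580)
member 5 (2-4): L=0.9430, (cx,cy)=(1.0000,0.0000)
member 6 (3-4): L=1.6845, (cx,cy)=(0.2719,-0.9623)
member 7 (3-5): L=1.0052, (cx,cy)=(0.9838,0.1791)
member 8 (4-5): L=1.8776, (cx,cy)=(0.2828,0.9592)
solve A·x = −loads:
  F[0-1] = -497.3053 N (compression)
  F[0-2] = -1211.9798 N (compression)
  F[1-2] = +547.3494 N (tension)
  F[1-3] = -262.9939 N (compression)
  F[2-3] = +434.1294 N (tension)
  F[2-4] = +132.8732 N (tension)
  F[3-4] = -488.6889 N (compression)
  F[3-5] = -0.0000 N (tension)
  F[4-5] = +0.0000 N (tension)
  Rx@0 = +1345.9800 N
  Ry@0 = +478.9118 N
  Ry@4 = +470.2782 N

434.129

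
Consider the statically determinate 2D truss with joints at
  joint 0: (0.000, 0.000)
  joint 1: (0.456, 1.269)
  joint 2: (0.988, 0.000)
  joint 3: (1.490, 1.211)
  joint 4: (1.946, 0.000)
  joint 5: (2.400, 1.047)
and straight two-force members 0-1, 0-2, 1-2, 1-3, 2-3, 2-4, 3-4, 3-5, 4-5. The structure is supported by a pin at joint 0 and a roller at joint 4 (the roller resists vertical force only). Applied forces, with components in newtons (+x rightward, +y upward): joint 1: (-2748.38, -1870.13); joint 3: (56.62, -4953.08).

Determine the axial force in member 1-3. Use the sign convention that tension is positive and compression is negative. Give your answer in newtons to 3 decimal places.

149.729

N=6 nodes, M=9 members, R=3 reactions → 2N=12, M+R=12
member 0 (0-1): L=1.3484, (cx,cy)=(0.3382,0.9411)
member 1 (0-2): L=0.9880, (cx,cy)=(1.0000,0.0000)
member 2 (1-2): L=1.3760, (cx,cy)=(0.3866,-0.9222)
member 3 (1-3): L=1.0356, (cx,cy)=(0.9984,-0.0560)
member 4 (2-3): L=1.3109, (cx,cy)=(0.3829,0.9238)
member 5 (2-4): L=0.9580, (cx,cy)=(1.0000,0.0000)
member 6 (3-4): L=1.2940, (cx,cy)=(0.3524,-0.9359)
member 7 (3-5): L=0.9247, (cx,cy)=(0.9841,-0.1774)
member 8 (4-5): L=1.1412, (cx,cy)=(0.3978,0.9175)
solve A·x = −loads:
  F[0-1] = -4621.8429 N (compression)
  F[0-2] = -1128.8009 N (compression)
  F[1-2] = +2679.3951 N (tension)
  F[1-3] = +149.7294 N (tension)
  F[2-3] = -2674.9317 N (compression)
  F[2-4] = +931.4522 N (tension)
  F[3-4] = -2643.2166 N (compression)
  F[3-5] = +0.0000 N (tension)
  F[4-5] = -0.0000 N (compression)
  Rx@0 = +2691.7600 N
  Ry@0 = +4349.5507 N
  Ry@4 = +2473.6593 N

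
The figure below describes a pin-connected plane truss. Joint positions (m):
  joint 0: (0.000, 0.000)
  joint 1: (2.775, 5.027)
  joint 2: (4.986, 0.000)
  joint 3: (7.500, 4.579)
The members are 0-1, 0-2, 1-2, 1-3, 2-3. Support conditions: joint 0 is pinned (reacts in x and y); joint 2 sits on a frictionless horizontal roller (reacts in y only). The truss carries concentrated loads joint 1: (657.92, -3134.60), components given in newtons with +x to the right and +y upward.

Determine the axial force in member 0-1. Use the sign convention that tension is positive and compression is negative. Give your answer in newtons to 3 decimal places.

N=4 nodes, M=5 members, R=3 reactions → 2N=8, M+R=8
member 0 (0-1): L=5.7421, (cx,cy)=(0.4833,0.8755)
member 1 (0-2): L=4.9860, (cx,cy)=(1.0000,0.0000)
member 2 (1-2): L=5.4917, (cx,cy)=(0.4026,-0.9154)
member 3 (1-3): L=4.7462, (cx,cy)=(0.9955,-0.0944)
member 4 (2-3): L=5.2237, (cx,cy)=(0.4813,0.8766)
solve A·x = −loads:
  F[0-1] = -830.0494 N (compression)
  F[0-2] = +1059.0624 N (tension)
  F[1-2] = -2630.5288 N (compression)
  F[1-3] = -0.0000 N (compression)
  F[2-3] = +0.0000 N (tension)
  Rx@0 = -657.9200 N
  Ry@0 = +726.6821 N
  Ry@2 = +2407.9179 N

-830.049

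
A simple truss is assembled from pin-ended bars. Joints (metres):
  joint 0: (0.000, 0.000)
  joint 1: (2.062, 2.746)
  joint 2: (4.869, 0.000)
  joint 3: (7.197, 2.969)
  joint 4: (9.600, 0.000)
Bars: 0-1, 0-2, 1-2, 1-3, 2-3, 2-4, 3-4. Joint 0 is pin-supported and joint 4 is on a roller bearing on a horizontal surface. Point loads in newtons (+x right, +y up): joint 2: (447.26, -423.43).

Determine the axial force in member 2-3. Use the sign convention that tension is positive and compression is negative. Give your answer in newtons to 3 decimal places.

292.456

N=5 nodes, M=7 members, R=3 reactions → 2N=10, M+R=10
member 0 (0-1): L=3.4340, (cx,cy)=(0.6005,0.7997)
member 1 (0-2): L=4.8690, (cx,cy)=(1.0000,0.0000)
member 2 (1-2): L=3.9268, (cx,cy)=(0.7148,-0.6993)
member 3 (1-3): L=5.1398, (cx,cy)=(0.9991,0.0434)
member 4 (2-3): L=3.7729, (cx,cy)=(0.6170,0.7869)
member 5 (2-4): L=4.7310, (cx,cy)=(1.0000,0.0000)
member 6 (3-4): L=3.8196, (cx,cy)=(0.6291,-0.7773)
solve A·x = −loads:
  F[0-1] = -260.9535 N (compression)
  F[0-2] = +603.9537 N (tension)
  F[1-2] = +276.4010 N (tension)
  F[1-3] = -354.6077 N (compression)
  F[2-3] = +292.4560 N (tension)
  F[2-4] = +173.8176 N (tension)
  F[3-4] = -276.2856 N (compression)
  Rx@0 = -447.2600 N
  Ry@0 = +208.6716 N
  Ry@4 = +214.7584 N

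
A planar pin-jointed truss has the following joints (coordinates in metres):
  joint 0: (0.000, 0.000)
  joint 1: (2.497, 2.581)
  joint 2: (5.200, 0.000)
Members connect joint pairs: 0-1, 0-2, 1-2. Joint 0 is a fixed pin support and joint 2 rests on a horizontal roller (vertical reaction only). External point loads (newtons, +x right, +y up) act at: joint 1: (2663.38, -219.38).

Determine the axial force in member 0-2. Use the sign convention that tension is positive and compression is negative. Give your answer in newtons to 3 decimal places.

1494.769

N=3 nodes, M=3 members, R=3 reactions → 2N=6, M+R=6
member 0 (0-1): L=3.5912, (cx,cy)=(0.6953,0.7187)
member 1 (0-2): L=5.2000, (cx,cy)=(1.0000,0.0000)
member 2 (1-2): L=3.7373, (cx,cy)=(0.7232,-0.6906)
solve A·x = −loads:
  F[0-1] = +1680.6929 N (tension)
  F[0-2] = +1494.7695 N (tension)
  F[1-2] = -2066.7679 N (compression)
  Rx@0 = -2663.3800 N
  Ry@0 = -1207.9230 N
  Ry@2 = +1427.3030 N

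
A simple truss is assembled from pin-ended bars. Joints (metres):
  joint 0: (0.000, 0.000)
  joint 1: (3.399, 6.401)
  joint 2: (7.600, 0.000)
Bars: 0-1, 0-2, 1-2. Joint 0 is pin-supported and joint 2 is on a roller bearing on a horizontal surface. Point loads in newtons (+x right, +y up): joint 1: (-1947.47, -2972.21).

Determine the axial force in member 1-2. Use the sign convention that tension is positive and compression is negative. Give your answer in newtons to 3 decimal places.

N=3 nodes, M=3 members, R=3 reactions → 2N=6, M+R=6
member 0 (0-1): L=7.2475, (cx,cy)=(0.4690,0.8832)
member 1 (0-2): L=7.6000, (cx,cy)=(1.0000,0.0000)
member 2 (1-2): L=7.6564, (cx,cy)=(0.5487,-0.8360)
solve A·x = −loads:
  F[0-1] = -3717.3314 N (compression)
  F[0-2] = -204.0771 N (compression)
  F[1-2] = +371.9366 N (tension)
  Rx@0 = +1947.4700 N
  Ry@0 = +3283.1592 N
  Ry@2 = -310.9492 N

371.937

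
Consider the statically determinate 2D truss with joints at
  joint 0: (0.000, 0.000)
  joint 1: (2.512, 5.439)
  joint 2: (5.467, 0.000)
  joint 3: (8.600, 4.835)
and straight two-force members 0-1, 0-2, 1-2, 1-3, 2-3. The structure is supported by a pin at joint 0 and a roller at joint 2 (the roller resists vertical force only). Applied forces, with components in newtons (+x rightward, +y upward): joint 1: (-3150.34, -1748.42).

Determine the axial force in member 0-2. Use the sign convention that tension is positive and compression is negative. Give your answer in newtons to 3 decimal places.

N=4 nodes, M=5 members, R=3 reactions → 2N=8, M+R=8
member 0 (0-1): L=5.9911, (cx,cy)=(0.4193,0.9079)
member 1 (0-2): L=5.4670, (cx,cy)=(1.0000,0.0000)
member 2 (1-2): L=6.1899, (cx,cy)=(0.4774,-0.8787)
member 3 (1-3): L=6.1179, (cx,cy)=(0.9951,-0.0987)
member 4 (2-3): L=5.7613, (cx,cy)=(0.5438,0.8392)
solve A·x = −loads:
  F[0-1] = -4493.3032 N (compression)
  F[0-2] = -1266.3383 N (compression)
  F[1-2] = +2652.6211 N (tension)
  F[1-3] = -0.0000 N (tension)
  F[2-3] = +0.0000 N (tension)
  Rx@0 = +3150.3400 N
  Ry@0 = +4079.2538 N
  Ry@2 = -2330.8338 N

-1266.338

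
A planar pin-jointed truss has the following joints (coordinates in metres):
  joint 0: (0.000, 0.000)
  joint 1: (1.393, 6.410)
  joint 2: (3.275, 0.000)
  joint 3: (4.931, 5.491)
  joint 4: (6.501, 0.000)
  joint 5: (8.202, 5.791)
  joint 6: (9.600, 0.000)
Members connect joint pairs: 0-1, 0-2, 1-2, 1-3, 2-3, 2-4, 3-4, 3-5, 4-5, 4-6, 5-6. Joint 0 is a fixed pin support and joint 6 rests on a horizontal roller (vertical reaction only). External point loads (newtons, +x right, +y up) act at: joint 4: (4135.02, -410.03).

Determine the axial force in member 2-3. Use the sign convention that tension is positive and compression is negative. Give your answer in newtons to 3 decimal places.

N=7 nodes, M=11 members, R=3 reactions → 2N=14, M+R=14
member 0 (0-1): L=6.5596, (cx,cy)=(0.2124,0.9772)
member 1 (0-2): L=3.2750, (cx,cy)=(1.0000,0.0000)
member 2 (1-2): L=6.6806, (cx,cy)=(0.2817,-0.9595)
member 3 (1-3): L=3.6554, (cx,cy)=(0.9679,-0.2514)
member 4 (2-3): L=5.7353, (cx,cy)=(0.2887,0.9574)
member 5 (2-4): L=3.2260, (cx,cy)=(1.0000,0.0000)
member 6 (3-4): L=5.7110, (cx,cy)=(0.2749,-0.9615)
member 7 (3-5): L=3.2847, (cx,cy)=(0.9958,0.0913)
member 8 (4-5): L=6.0357, (cx,cy)=(0.2818,0.9595)
member 9 (4-6): L=3.0990, (cx,cy)=(1.0000,0.0000)
member 10 (5-6): L=5.9574, (cx,cy)=(0.2347,-0.9721)
solve A·x = −loads:
  F[0-1] = -135.4523 N (compression)
  F[0-2] = +4163.7846 N (tension)
  F[1-2] = +157.7691 N (tension)
  F[1-3] = -75.6396 N (compression)
  F[2-3] = -158.1137 N (compression)
  F[2-4] = +4253.8838 N (tension)
  F[3-4] = +123.1004 N (tension)
  F[3-5] = -153.3457 N (compression)
  F[4-5] = +303.9947 N (tension)
  F[4-6] = +67.0314 N (tension)
  F[5-6] = -285.6436 N (compression)
  Rx@0 = -4135.0200 N
  Ry@0 = +132.3628 N
  Ry@6 = +277.6672 N

-158.114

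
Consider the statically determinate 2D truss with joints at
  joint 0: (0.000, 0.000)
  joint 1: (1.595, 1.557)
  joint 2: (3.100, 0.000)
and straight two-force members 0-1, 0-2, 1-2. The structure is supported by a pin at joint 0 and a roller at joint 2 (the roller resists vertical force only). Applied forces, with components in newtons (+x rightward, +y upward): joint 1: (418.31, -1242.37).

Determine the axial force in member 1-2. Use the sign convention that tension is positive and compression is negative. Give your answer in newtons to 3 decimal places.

-1181.231

N=3 nodes, M=3 members, R=3 reactions → 2N=6, M+R=6
member 0 (0-1): L=2.2290, (cx,cy)=(0.7156,0.6985)
member 1 (0-2): L=3.1000, (cx,cy)=(1.0000,0.0000)
member 2 (1-2): L=2.1655, (cx,cy)=(0.6950,-0.7190)
solve A·x = −loads:
  F[0-1] = -562.6821 N (compression)
  F[0-2] = +820.9538 N (tension)
  F[1-2] = -1181.2315 N (compression)
  Rx@0 = -418.3100 N
  Ry@0 = +393.0510 N
  Ry@2 = +849.3190 N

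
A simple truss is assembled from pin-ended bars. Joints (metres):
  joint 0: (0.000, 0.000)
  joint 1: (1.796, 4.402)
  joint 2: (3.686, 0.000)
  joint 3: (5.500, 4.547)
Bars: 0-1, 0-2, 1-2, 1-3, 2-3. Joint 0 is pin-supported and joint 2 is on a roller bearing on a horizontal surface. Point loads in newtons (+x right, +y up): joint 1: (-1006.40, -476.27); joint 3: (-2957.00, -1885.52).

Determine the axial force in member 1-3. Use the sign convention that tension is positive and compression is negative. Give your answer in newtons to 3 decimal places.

-2241.477

N=4 nodes, M=5 members, R=3 reactions → 2N=8, M+R=8
member 0 (0-1): L=4.7543, (cx,cy)=(0.3778,0.9259)
member 1 (0-2): L=3.6860, (cx,cy)=(1.0000,0.0000)
member 2 (1-2): L=4.7906, (cx,cy)=(0.3945,-0.9189)
member 3 (1-3): L=3.7068, (cx,cy)=(0.9992,0.0391)
member 4 (2-3): L=4.8955, (cx,cy)=(0.3705,0.9288)
solve A·x = −loads:
  F[0-1] = -4499.2784 N (compression)
  F[0-2] = -2263.7322 N (compression)
  F[1-2] = +3919.8998 N (tension)
  F[1-3] = -2241.4773 N (compression)
  F[2-3] = -1935.6293 N (compression)
  Rx@0 = +3963.4000 N
  Ry@0 = +4165.8895 N
  Ry@2 = -1804.0995 N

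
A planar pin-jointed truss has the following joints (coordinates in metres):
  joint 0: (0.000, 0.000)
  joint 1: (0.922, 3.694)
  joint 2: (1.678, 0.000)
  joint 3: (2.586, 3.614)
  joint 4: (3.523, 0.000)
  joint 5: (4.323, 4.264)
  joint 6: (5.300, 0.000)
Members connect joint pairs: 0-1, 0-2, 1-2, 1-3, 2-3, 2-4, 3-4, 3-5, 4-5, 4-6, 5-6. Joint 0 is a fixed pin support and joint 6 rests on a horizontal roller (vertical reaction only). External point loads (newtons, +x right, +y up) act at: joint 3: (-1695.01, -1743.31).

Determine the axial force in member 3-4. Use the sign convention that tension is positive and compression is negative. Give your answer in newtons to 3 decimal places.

368.175

N=7 nodes, M=11 members, R=3 reactions → 2N=14, M+R=14
member 0 (0-1): L=3.8073, (cx,cy)=(0.2422,0.9702)
member 1 (0-2): L=1.6780, (cx,cy)=(1.0000,0.0000)
member 2 (1-2): L=3.7706, (cx,cy)=(0.2005,-0.9797)
member 3 (1-3): L=1.6659, (cx,cy)=(0.9988,-0.0480)
member 4 (2-3): L=3.7263, (cx,cy)=(0.2437,0.9699)
member 5 (2-4): L=1.8450, (cx,cy)=(1.0000,0.0000)
member 6 (3-4): L=3.7335, (cx,cy)=(0.2510,-0.9680)
member 7 (3-5): L=1.8546, (cx,cy)=(0.9366,0.3505)
member 8 (4-5): L=4.3384, (cx,cy)=(0.1844,0.9829)
member 9 (4-6): L=1.7770, (cx,cy)=(1.0000,0.0000)
member 10 (5-6): L=4.3745, (cx,cy)=(0.2233,-0.9747)
solve A·x = −loads:
  F[0-1] = -2111.3554 N (compression)
  F[0-2] = -1183.7140 N (compression)
  F[1-2] = +2137.0897 N (tension)
  F[1-3] = -940.8687 N (compression)
  F[2-3] = -2158.7632 N (compression)
  F[2-4] = -229.1965 N (compression)
  F[3-4] = +368.1747 N (tension)
  F[3-5] = +146.0593 N (tension)
  F[4-5] = -362.6094 N (compression)
  F[4-6] = -69.9300 N (compression)
  F[5-6] = +313.1102 N (tension)
  Rx@0 = +1695.0100 N
  Ry@0 = +2048.5112 N
  Ry@6 = -305.2012 N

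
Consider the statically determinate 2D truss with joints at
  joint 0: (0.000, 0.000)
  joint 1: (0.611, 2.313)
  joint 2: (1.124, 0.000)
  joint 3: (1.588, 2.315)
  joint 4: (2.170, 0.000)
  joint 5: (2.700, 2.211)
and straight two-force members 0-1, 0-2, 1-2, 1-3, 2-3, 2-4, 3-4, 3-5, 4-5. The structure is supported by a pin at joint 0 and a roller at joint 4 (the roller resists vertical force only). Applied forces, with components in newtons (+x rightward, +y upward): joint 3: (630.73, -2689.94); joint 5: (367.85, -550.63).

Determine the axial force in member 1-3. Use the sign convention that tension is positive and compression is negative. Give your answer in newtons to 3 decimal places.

N=6 nodes, M=9 members, R=3 reactions → 2N=12, M+R=12
member 0 (0-1): L=2.3923, (cx,cy)=(0.2554,0.9668)
member 1 (0-2): L=1.1240, (cx,cy)=(1.0000,0.0000)
member 2 (1-2): L=2.3692, (cx,cy)=(0.2165,-0.9763)
member 3 (1-3): L=0.9770, (cx,cy)=(1.0000,0.0020)
member 4 (2-3): L=2.3610, (cx,cy)=(0.1965,0.9805)
member 5 (2-4): L=1.0460, (cx,cy)=(1.0000,0.0000)
member 6 (3-4): L=2.3870, (cx,cy)=(0.2438,-0.9698)
member 7 (3-5): L=1.1169, (cx,cy)=(0.9957,-0.0931)
member 8 (4-5): L=2.2736, (cx,cy)=(0.2331,0.9725)
solve A·x = −loads:
  F[0-1] = +476.5152 N (tension)
  F[0-2] = +876.8787 N (tension)
  F[1-2] = -471.4382 N (compression)
  F[1-3] = +223.7814 N (tension)
  F[2-3] = +469.4078 N (tension)
  F[2-4] = +682.5495 N (tension)
  F[3-4] = -3295.8389 N (compression)
  F[3-5] = +491.0150 N (tension)
  F[4-5] = -519.2109 N (compression)
  Rx@0 = -998.5800 N
  Ry@0 = -460.7120 N
  Ry@4 = +3701.2820 N

223.781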